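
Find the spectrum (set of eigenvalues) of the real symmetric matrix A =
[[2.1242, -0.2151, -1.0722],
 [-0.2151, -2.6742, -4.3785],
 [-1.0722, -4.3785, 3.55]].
sigma(A) ≈ {-5, 2, 6}

A is real symmetric, so its spectrum consists of real eigenvalues. Expanding the characteristic polynomial of the displayed matrix gives
  det(λ I - A) = p(λ) = λ^3 + (-3)λ^2 + (-28)λ + (60).
Solving p(λ) = 0 yields eigenvalues ≈ -5, 2, 6. (A is shown rounded to 4 decimals, so these recover the underlying integer eigenvalues to within that precision.)
Verification: the trace of A = 3 equals the sum of eigenvalues 3, and det(A) ≈ -59.9991 matches the eigenvalue product -60.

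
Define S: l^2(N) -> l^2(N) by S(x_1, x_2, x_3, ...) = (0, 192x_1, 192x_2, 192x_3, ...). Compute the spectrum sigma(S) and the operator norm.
sigma(S) = closed disk {z in C : |z| ≤ 192}; ||S|| = 192

Note S = 192·U where U is the unit right shift (U x)_k = x_{k-1} (with x_0 := 0); so ||S|| = 192||U|| and sigma(S) = 192·sigma(U). ||S x||^2 = sum_{k≥1} |192x_k|^2 = 36864||x||^2, so ||S|| = 192 and sigma(S) ⊂ {|z| ≤ 192}. For any |lambda| < 192, the equation (S - lambda I) x = 0 forces x_1 = 0, then 192x_k = lambda x_{k+1} ⇒ x = 0, so S has no eigenvalues. But (S - lambda I) is not surjective for |lambda| < 192: solving (S - lambda I) x = e_1 would require x_n proportional to (lambda/192)^(-n), which is not in l^2. So every |lambda| < 192 lies in the residual spectrum. The boundary |lambda| = 192 is in the approximate point spectrum (the spectrum is closed). Hence sigma(S) is the closed disk of radius 192.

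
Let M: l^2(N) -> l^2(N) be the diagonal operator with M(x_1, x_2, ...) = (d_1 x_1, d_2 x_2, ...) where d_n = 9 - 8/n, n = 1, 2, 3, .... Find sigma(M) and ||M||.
sigma(M) = {9 - 8/n : n ≥ 1} ∪ {9}; ||M|| = 9

A bounded diagonal operator on l^2 with diagonal entries d_n has spectrum equal to the closure of {d_n : n ≥ 1}: every d_n is an eigenvalue (with eigenvector e_n), so {d_n} ⊂ sigma(M); the spectrum is closed, so its closure is too; and for lambda not in the closure, (M - lambda I) has bounded inverse (the diagonal entries 1/(d_n - lambda) are bounded). For our sequence d_n = 9 - 8/n, n = 1, 2, 3, ...:
  - {d_n} = {9 - 8/n : n ≥ 1}; the only limit point is 9
  - closure = {9 - 8/n : n ≥ 1} ∪ {9}
For the norm: a diagonal operator has ||M|| = sup_n |d_n|. Here d_n = 9 - 8/n increases monotonically from d_1 = 1 toward 9, with all terms in [1, 9); so sup_n |d_n| = 9 (the supremum is the limit, not attained). So ||M|| = 9.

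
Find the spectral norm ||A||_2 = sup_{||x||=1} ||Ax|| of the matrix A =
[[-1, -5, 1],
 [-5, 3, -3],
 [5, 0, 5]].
||A||_2 ≈ 9.3778 (= sqrt(largest eigenvalue of A^T A))

||A||_2 = sigma_max(A) = sqrt(lambda_max(A^T A)). Form the symmetric matrix M = A^T A =
[[51, -10, 39],
 [-10, 34, -14],
 [39, -14, 35]].
Its characteristic polynomial (trace, sum of principal 2x2 minors, determinant of M give the coefficients) is
  p(λ) = det(λ I - M) = λ^3 - 120λ^2 + 2892λ - 6400.
No integer candidate from the rational root theorem (±divisors of 6400) is a root, so the roots are irrational. The cubic discriminant is Δ = 18322184448 > 0, so there are three distinct real roots. p(2) = -1088 and p(3) = 1223 have opposite signs, so a root lies in (2, 3); Newton's method refines it to λ ≈ 2.4587. p(29) = 937 and p(30) = -640 have opposite signs, so a root lies in (29, 30); Newton's method refines it to λ ≈ 29.5989. p(87) = -4573 and p(88) = 288 have opposite signs, so a root lies in (87, 88); Newton's method refines it to λ ≈ 87.9424. Check (Vieta): the three roots sum to 120, matching tr M = 120.
So the eigenvalues of A^T A are ≈ 2.4587, 29.5989, 87.9424 (all ≥ 0, as they must be for A^T A). The largest is λ_max ≈ 87.9424, hence ||A||_2 = sqrt(λ_max) ≈ 9.3778.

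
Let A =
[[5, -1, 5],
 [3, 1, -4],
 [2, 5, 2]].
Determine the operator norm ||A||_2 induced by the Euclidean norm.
||A||_2 ≈ 7.7406 (= sqrt(largest eigenvalue of A^T A))

||A||_2 = sigma_max(A) = sqrt(lambda_max(A^T A)). Form the symmetric matrix M = A^T A =
[[38, 8, 17],
 [8, 27, 1],
 [17, 1, 45]].
Its characteristic polynomial (trace, sum of principal 2x2 minors, determinant of M give the coefficients) is
  p(λ) = det(λ I - M) = λ^3 - 110λ^2 + 3597λ - 35721.
No integer candidate from the rational root theorem (±divisors of 35721) is a root, so the roots are irrational. The cubic discriminant is Δ = 173695761 > 0, so there are three distinct real roots. p(19) = -229 and p(20) = 219 have opposite signs, so a root lies in (19, 20); Newton's method refines it to λ ≈ 19.4824. p(30) = 189 and p(31) = -133 have opposite signs, so a root lies in (30, 31); Newton's method refines it to λ ≈ 30.6007. p(59) = -1029 and p(60) = 99 have opposite signs, so a root lies in (59, 60); Newton's method refines it to λ ≈ 59.9169. Check (Vieta): the three roots sum to 110, matching tr M = 110.
So the eigenvalues of A^T A are ≈ 19.4824, 30.6007, 59.9169 (all ≥ 0, as they must be for A^T A). The largest is λ_max ≈ 59.9169, hence ||A||_2 = sqrt(λ_max) ≈ 7.7406.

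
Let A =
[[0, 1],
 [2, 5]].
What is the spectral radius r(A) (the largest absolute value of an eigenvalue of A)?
r(A) = (5 + sqrt(33))/2 ≈ 5.3723

The eigenvalues of A are the roots of its characteristic polynomial. With M = A (coefficients from the trace and determinant):
  p(λ) = det(λ I - M) = λ^2 - 5λ - 2.
For λ^2 - 5λ - 2 the discriminant is 33. It is nonnegative but not a perfect square, so the roots are real and irrational: λ = (5 ± sqrt(33))/2 ≈ 5.3723, -0.3723.
Thus the eigenvalues (to 4 decimals) are 5.3723 (modulus 5.3723); -0.3723 (modulus 0.3723). The spectral radius is the largest modulus: r(A) = (5 + sqrt(33))/2 ≈ 5.3723. (Cross-check: r(A) ≤ ||A||_2 ≈ 5.465; equality holds whenever A is normal, though it can also hold for some non-normal A.)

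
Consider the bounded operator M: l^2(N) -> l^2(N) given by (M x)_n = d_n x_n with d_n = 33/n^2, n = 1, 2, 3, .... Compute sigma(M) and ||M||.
sigma(M) = {33/n^2 : n ≥ 1} ∪ {0}; ||M|| = 33

A bounded diagonal operator on l^2 with diagonal entries d_n has spectrum equal to the closure of {d_n : n ≥ 1}: every d_n is an eigenvalue (with eigenvector e_n), so {d_n} ⊂ sigma(M); the spectrum is closed, so its closure is too; and for lambda not in the closure, (M - lambda I) has bounded inverse (the diagonal entries 1/(d_n - lambda) are bounded). For our sequence d_n = 33/n^2, n = 1, 2, 3, ...:
  - {d_n} = {33/n^2 : n ≥ 1}; the only limit point is 0
  - closure = {33/n^2 : n ≥ 1} ∪ {0}
For the norm: a diagonal operator has ||M|| = sup_n |d_n|. Here d_n = 33/n^2 is positive and decreasing, so sup_n |d_n| = d_1 = 33. So ||M|| = 33.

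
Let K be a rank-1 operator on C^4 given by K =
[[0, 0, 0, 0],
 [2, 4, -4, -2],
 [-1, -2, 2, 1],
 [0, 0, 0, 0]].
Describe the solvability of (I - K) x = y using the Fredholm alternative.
(I - K) is invertible (det(I - K) = -5 ≠ 0), so for every y in C^4 the equation (I - K) x = y has a unique solution.

K has rank 1, so it is an outer product K = u v^T: every row of K is a multiple of one row vector. Reading off the entries, u = (0, 2, -1, 0) and v = (1, 2, -2, -1) (row i of K equals u_i·v^T). A rank-one matrix u v^T satisfies K u = u (v·u) and kills the (3)-dimensional subspace v^⊥, so its characteristic polynomial is lambda^3 (lambda - v·u) with v·u = tr K = 6. Hence the eigenvalues of I - K are 1 (multiplicity 3) and 1 - (6) = -5, so det(I - K) = -5. (Direct check: I - K =
[[1, 0, 0, 0],
 [-2, -3, 4, 2],
 [1, 2, -1, -1],
 [0, 0, 0, 1]]
has determinant -5.) The finite-dimensional Fredholm alternative says: either (I - K) is invertible, or ker(I - K) ≠ {0} and then range(I - K) = ker((I - K)^*)^⊥, with dim ker(I - K) = dim ker((I - K)^*). Since det(I - K) ≠ 0, 1 is not an eigenvalue of K and ker(I - K) = {0}, so we are in the first case: for every y there is a unique x = (I - K)^(-1) y. Explicitly, by the Sherman–Morrison formula, (I - u v^T)^(-1) = I + u v^T/(1 - v·u), i.e. (I - K)^(-1) = I + K/(-5).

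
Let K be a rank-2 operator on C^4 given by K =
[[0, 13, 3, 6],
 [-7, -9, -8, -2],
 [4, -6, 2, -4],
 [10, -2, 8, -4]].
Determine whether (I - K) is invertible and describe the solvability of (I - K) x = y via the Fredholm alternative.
(I - K) is invertible (det(I - K) = 21 ≠ 0), so for every y in C^4 the equation (I - K) x = y has a unique solution.

K has rank 2 and factors as K = U V^T = u1 v1^T + u2 v2^T with u1 = (-2, 3, 0, -2), v1 = (-3, -2, -3, 0), u2 = (3, -1, -2, -2), v2 = (-2, 3, -1, 2) (multiplying out reproduces the displayed K). The nonzero eigenvalues of U V^T coincide with those of the 2 x 2 matrix G = V^T U = [[v1·u1, v1·u2], [v2·u1, v2·u2]] = [[0, -1], [9, -11]], and by the Sylvester determinant identity det(I_4 - U V^T) = det(I_2 - V^T U) = det([[1, 1], [-9, 12]]) = (1)(12) - (1)(-9) = 21. (Direct check: I - K =
[[1, -13, -3, -6],
 [7, 10, 8, 2],
 [-4, 6, -1, 4],
 [-10, 2, -8, 5]]
has determinant 21.) The finite-dimensional Fredholm alternative says: either (I - K) is invertible, or ker(I - K) ≠ {0} and then range(I - K) = ker((I - K)^*)^⊥, with dim ker(I - K) = dim ker((I - K)^*). Since det(I - K) ≠ 0, 1 is not an eigenvalue of K and ker(I - K) = {0}, so we are in the first case: for every y there is a unique x = (I - K)^(-1) y. (Explicitly, by the Woodbury identity, (I - U V^T)^(-1) = I + U (I_2 - G)^(-1) V^T.)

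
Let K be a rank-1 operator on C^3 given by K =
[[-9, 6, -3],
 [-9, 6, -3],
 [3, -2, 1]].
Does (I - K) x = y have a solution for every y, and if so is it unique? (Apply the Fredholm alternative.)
(I - K) is invertible (det(I - K) = 3 ≠ 0), so for every y in C^3 the equation (I - K) x = y has a unique solution.

K has rank 1, so it is an outer product K = u v^T: every row of K is a multiple of one row vector. Reading off the entries, u = (-3, -3, 1) and v = (3, -2, 1) (row i of K equals u_i·v^T). A rank-one matrix u v^T satisfies K u = u (v·u) and kills the (2)-dimensional subspace v^⊥, so its characteristic polynomial is lambda^2 (lambda - v·u) with v·u = tr K = -2. Hence the eigenvalues of I - K are 1 (multiplicity 2) and 1 - (-2) = 3, so det(I - K) = 3. (Direct check: I - K =
[[10, -6, 3],
 [9, -5, 3],
 [-3, 2, 0]]
has determinant 3.) The finite-dimensional Fredholm alternative says: either (I - K) is invertible, or ker(I - K) ≠ {0} and then range(I - K) = ker((I - K)^*)^⊥, with dim ker(I - K) = dim ker((I - K)^*). Since det(I - K) ≠ 0, 1 is not an eigenvalue of K and ker(I - K) = {0}, so we are in the first case: for every y there is a unique x = (I - K)^(-1) y. Explicitly, by the Sherman–Morrison formula, (I - u v^T)^(-1) = I + u v^T/(1 - v·u), i.e. (I - K)^(-1) = I + K/(3).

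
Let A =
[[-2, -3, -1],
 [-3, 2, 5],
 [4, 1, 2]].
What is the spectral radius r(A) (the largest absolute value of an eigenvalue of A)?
r(A) ≈ 4.4432

The eigenvalues of A are the roots of its characteristic polynomial. With M = A (coefficients from the trace, the sum of principal 2x2 minors, and det A):
  p(λ) = det(λ I - M) = λ^3 - 2λ^2 - 14λ + 65.
No integer candidate from the rational root theorem (±divisors of 65) is a root, so the roots are irrational. The cubic discriminant is Δ = -67475 < 0, so there is one real root and a complex-conjugate pair. p(-5) = -40 and p(-4) = 25 have opposite signs, so a root lies in (-5, -4); Newton's method refines it to λ ≈ -4.4432. Dividing out (λ - (-4.4432)) leaves approximately λ^2 - 6.4432λ + 14.6289. For λ^2 - 6.4432λ + 14.6289 the discriminant is -17.0003. It is negative, so the remaining roots are the complex-conjugate pair λ ≈ 3.2216 ± 2.0616i. Their product equals the constant term, so |λ|^2 ≈ 14.6289 and |λ| ≈ 3.8248.
Thus the eigenvalues (to 4 decimals) are -4.4432 (modulus 4.4432); 3.2216 ± 2.0616i (modulus 3.8248). The spectral radius is the largest modulus: r(A) ≈ 4.4432. (Cross-check: r(A) ≤ ||A||_2 ≈ 6.2868; equality holds whenever A is normal, though it can also hold for some non-normal A.)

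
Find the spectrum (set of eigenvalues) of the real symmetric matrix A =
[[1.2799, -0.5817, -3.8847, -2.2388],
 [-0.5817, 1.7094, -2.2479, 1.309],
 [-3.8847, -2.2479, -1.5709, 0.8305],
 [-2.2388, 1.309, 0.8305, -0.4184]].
sigma(A) ≈ {-5, -2, 3, 5}

A is real symmetric, so its spectrum consists of real eigenvalues. Expanding the characteristic polynomial of the displayed matrix gives
  det(λ I - A) = p(λ) = λ^4 + (-1)λ^3 + (-31)λ^2 + (24.9989)λ + (149.9931).
Solving p(λ) = 0 yields eigenvalues ≈ -5, -2, 3, 5. (A is shown rounded to 4 decimals, so these recover the underlying integer eigenvalues to within that precision.)
Verification: the trace of A = 1 equals the sum of eigenvalues 1, and det(A) ≈ 149.9931 matches the eigenvalue product 150.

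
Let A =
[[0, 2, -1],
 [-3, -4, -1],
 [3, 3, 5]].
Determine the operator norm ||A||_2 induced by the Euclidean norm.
||A||_2 ≈ 7.8918 (= sqrt(largest eigenvalue of A^T A))

||A||_2 = sigma_max(A) = sqrt(lambda_max(A^T A)). Form the symmetric matrix M = A^T A =
[[18, 21, 18],
 [21, 29, 17],
 [18, 17, 27]].
Its characteristic polynomial (trace, sum of principal 2x2 minors, determinant of M give the coefficients) is
  p(λ) = det(λ I - M) = λ^3 - 74λ^2 + 737λ - 441.
No integer candidate from the rational root theorem (±divisors of 441) is a root, so the roots are irrational. The cubic discriminant is Δ = 1085987753 > 0, so there are three distinct real roots. p(0) = -441 and p(1) = 223 have opposite signs, so a root lies in (0, 1); Newton's method refines it to λ ≈ 0.639. p(11) = 43 and p(12) = -525 have opposite signs, so a root lies in (11, 12); Newton's method refines it to λ ≈ 11.0809. p(62) = -875 and p(63) = 2331 have opposite signs, so a root lies in (62, 63); Newton's method refines it to λ ≈ 62.28. Check (Vieta): the three roots sum to 74, matching tr M = 74.
So the eigenvalues of A^T A are ≈ 0.639, 11.0809, 62.28 (all ≥ 0, as they must be for A^T A). The largest is λ_max ≈ 62.28, hence ||A||_2 = sqrt(λ_max) ≈ 7.8918.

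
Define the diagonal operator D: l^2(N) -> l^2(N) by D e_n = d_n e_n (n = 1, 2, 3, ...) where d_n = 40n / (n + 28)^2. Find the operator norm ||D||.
||D|| = 5/14 (attained at n = 28)

For D diagonal, ||D|| = sup_n |d_n|. Treat f(x) = 40x / (x + 28)^2 for real x > 0. By the quotient rule, f'(x) = 40(28 - x)/(x + 28)^3, which is positive for x < 28 and negative for x > 28. So f has a unique maximum at x = 28, and since 28 is a positive integer, the supremum over n ≥ 1 is attained at n = 28: d_28 = 40·28/(28 + 28)^2 = 40·28/3136 = 5/14. Hence ||D|| = 5/14.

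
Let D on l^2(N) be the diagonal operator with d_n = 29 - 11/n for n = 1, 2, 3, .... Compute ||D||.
||D|| = 29

For a diagonal operator on l^2 with entries d_n, ||D|| = sup_n |d_n|. Here d_1 = 18, d_2 = 47/2, ..., and d_n = 29 - 11/n increases monotonically toward 29. All terms lie in [18, 29), so |d_n| = d_n and the supremum is the limit 29, which is not attained by any individual d_n. Hence ||D|| = 29.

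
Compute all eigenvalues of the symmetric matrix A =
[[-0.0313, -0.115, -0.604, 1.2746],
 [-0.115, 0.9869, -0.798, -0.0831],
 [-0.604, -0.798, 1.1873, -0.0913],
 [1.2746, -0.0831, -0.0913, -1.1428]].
sigma(A) ≈ {-2, 0, 1, 2}

A is real symmetric, so its spectrum consists of real eigenvalues. Expanding the characteristic polynomial of the displayed matrix gives
  det(λ I - A) = p(λ) = λ^4 + (-1)λ^3 + (-4)λ^2 + (4)λ + (0).
Solving p(λ) = 0 yields eigenvalues ≈ -2, 0, 1, 2. (A is shown rounded to 4 decimals, so these recover the underlying integer eigenvalues to within that precision.)
Verification: the trace of A = 1 equals the sum of eigenvalues 1, and det(A) ≈ -0.0003 matches the eigenvalue product 0.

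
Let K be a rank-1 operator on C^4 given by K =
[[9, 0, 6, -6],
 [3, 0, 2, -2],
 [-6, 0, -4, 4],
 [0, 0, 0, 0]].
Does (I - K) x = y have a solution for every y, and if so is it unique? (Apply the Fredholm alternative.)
(I - K) is invertible (det(I - K) = -4 ≠ 0), so for every y in C^4 the equation (I - K) x = y has a unique solution.

K has rank 1, so it is an outer product K = u v^T: every row of K is a multiple of one row vector. Reading off the entries, u = (-3, -1, 2, 0) and v = (-3, 0, -2, 2) (row i of K equals u_i·v^T). A rank-one matrix u v^T satisfies K u = u (v·u) and kills the (3)-dimensional subspace v^⊥, so its characteristic polynomial is lambda^3 (lambda - v·u) with v·u = tr K = 5. Hence the eigenvalues of I - K are 1 (multiplicity 3) and 1 - (5) = -4, so det(I - K) = -4. (Direct check: I - K =
[[-8, 0, -6, 6],
 [-3, 1, -2, 2],
 [6, 0, 5, -4],
 [0, 0, 0, 1]]
has determinant -4.) The finite-dimensional Fredholm alternative says: either (I - K) is invertible, or ker(I - K) ≠ {0} and then range(I - K) = ker((I - K)^*)^⊥, with dim ker(I - K) = dim ker((I - K)^*). Since det(I - K) ≠ 0, 1 is not an eigenvalue of K and ker(I - K) = {0}, so we are in the first case: for every y there is a unique x = (I - K)^(-1) y. Explicitly, by the Sherman–Morrison formula, (I - u v^T)^(-1) = I + u v^T/(1 - v·u), i.e. (I - K)^(-1) = I + K/(-4).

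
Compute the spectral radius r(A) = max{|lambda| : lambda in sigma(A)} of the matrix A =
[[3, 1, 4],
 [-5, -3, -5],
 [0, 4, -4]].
r(A) ≈ 3.8736

The eigenvalues of A are the roots of its characteristic polynomial. With M = A (coefficients from the trace, the sum of principal 2x2 minors, and det A):
  p(λ) = det(λ I - M) = λ^3 + 4λ^2 + 16λ + 4.
No integer candidate from the rational root theorem (±divisors of 4) is a root, so the roots are irrational. The cubic discriminant is Δ = -9136 < 0, so there is one real root and a complex-conjugate pair. p(-1) = -9 and p(0) = 4 have opposite signs, so a root lies in (-1, 0); Newton's method refines it to λ ≈ -0.2666. Dividing out (λ - (-0.2666)) leaves approximately λ^2 + 3.7334λ + 15.0047. For λ^2 + 3.7334λ + 15.0047 the discriminant is -46.0805. It is negative, so the remaining roots are the complex-conjugate pair λ ≈ -1.8667 ± 3.3941i. Their product equals the constant term, so |λ|^2 ≈ 15.0047 and |λ| ≈ 3.8736.
Thus the eigenvalues (to 4 decimals) are -0.2666 (modulus 0.2666); -1.8667 ± 3.3941i (modulus 3.8736). The spectral radius is the largest modulus: r(A) ≈ 3.8736. (Cross-check: r(A) ≤ ||A||_2 ≈ 9.3351; equality holds whenever A is normal, though it can also hold for some non-normal A.)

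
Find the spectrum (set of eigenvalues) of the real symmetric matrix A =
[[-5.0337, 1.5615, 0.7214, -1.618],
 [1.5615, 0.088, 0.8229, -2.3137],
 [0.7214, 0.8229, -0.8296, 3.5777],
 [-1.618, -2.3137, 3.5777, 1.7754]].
sigma(A) ≈ {-6, -4, 1, 5}

A is real symmetric, so its spectrum consists of real eigenvalues. Expanding the characteristic polynomial of the displayed matrix gives
  det(λ I - A) = p(λ) = λ^4 + (4)λ^3 + (-31)λ^2 + (-94)λ + (120.004).
Solving p(λ) = 0 yields eigenvalues ≈ -6, -4, 1, 5. (A is shown rounded to 4 decimals, so these recover the underlying integer eigenvalues to within that precision.)
Verification: the trace of A = -4 equals the sum of eigenvalues -4, and det(A) ≈ 120.0040 matches the eigenvalue product 120.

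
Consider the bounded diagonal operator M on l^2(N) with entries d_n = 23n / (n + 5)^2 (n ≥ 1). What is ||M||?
||M|| = 23/20 (attained at n = 5)

For M diagonal, ||M|| = sup_n |d_n|. Treat f(x) = 23x / (x + 5)^2 for real x > 0. By the quotient rule, f'(x) = 23(5 - x)/(x + 5)^3, which is positive for x < 5 and negative for x > 5. So f has a unique maximum at x = 5, and since 5 is a positive integer, the supremum over n ≥ 1 is attained at n = 5: d_5 = 23·5/(5 + 5)^2 = 23·5/100 = 23/20. Hence ||M|| = 23/20.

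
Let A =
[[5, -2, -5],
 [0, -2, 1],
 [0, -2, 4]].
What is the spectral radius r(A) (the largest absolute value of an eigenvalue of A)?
r(A) = 5

The eigenvalues of A are the roots of its characteristic polynomial. With M = A (coefficients from the trace, the sum of principal 2x2 minors, and det A):
  p(λ) = det(λ I - M) = λ^3 - 7λ^2 + 4λ + 30.
By the rational root theorem any rational root is an integer divisor of 30. Testing λ = 5: p(5) = 125 - 175 + 20 + 30 = 0, so λ = 5 is a root. Dividing out (λ - 5) leaves p(λ) = (λ - 5)(λ^2 - 2λ - 6). For λ^2 - 2λ - 6 the discriminant is 28. It is nonnegative but not a perfect square, so the roots are real and irrational: λ = (2 ± sqrt(28))/2 ≈ 3.6458, -1.6458.
Thus the eigenvalues (to 4 decimals) are 3.6458 (modulus 3.6458); -1.6458 (modulus 1.6458); 5 (modulus 5). The spectral radius is the largest modulus: r(A) = 5. (Cross-check: r(A) ≤ ||A||_2 ≈ 7.7859; equality holds whenever A is normal, though it can also hold for some non-normal A.)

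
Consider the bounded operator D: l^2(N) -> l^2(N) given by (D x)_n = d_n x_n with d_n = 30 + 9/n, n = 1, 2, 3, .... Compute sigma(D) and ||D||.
sigma(D) = {30 + 9/n : n ≥ 1} ∪ {30}; ||D|| = 39

A bounded diagonal operator on l^2 with diagonal entries d_n has spectrum equal to the closure of {d_n : n ≥ 1}: every d_n is an eigenvalue (with eigenvector e_n), so {d_n} ⊂ sigma(D); the spectrum is closed, so its closure is too; and for lambda not in the closure, (D - lambda I) has bounded inverse (the diagonal entries 1/(d_n - lambda) are bounded). For our sequence d_n = 30 + 9/n, n = 1, 2, 3, ...:
  - {d_n} = {30 + 9/n : n ≥ 1}; the only limit point is 30
  - closure = {30 + 9/n : n ≥ 1} ∪ {30}
For the norm: a diagonal operator has ||D|| = sup_n |d_n|. Here d_n = 30 + 9/n is positive and decreasing, so sup_n |d_n| = d_1 = 30 + 9 = 39. So ||D|| = 39.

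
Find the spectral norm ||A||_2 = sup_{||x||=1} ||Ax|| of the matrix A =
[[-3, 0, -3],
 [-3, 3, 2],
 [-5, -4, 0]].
||A||_2 = 7 (= sqrt(largest eigenvalue of A^T A))

||A||_2 = sigma_max(A) = sqrt(lambda_max(A^T A)). Form the symmetric matrix M = A^T A =
[[43, 11, 3],
 [11, 25, 6],
 [3, 6, 13]].
Its characteristic polynomial (trace, sum of principal 2x2 minors, determinant of M give the coefficients) is
  p(λ) = det(λ I - M) = λ^3 - 81λ^2 + 1793λ - 11025.
By the rational root theorem any rational root is an integer divisor of 11025. Testing λ = 49: p(49) = 117649 - 194481 + 87857 - 11025 = 0, so λ = 49 is a root. Dividing out (λ - 49) leaves p(λ) = (λ - 49)(λ^2 - 32λ + 225). For λ^2 - 32λ + 225 the discriminant is 124. It is nonnegative but not a perfect square, so the roots are real and irrational: λ = (32 ± sqrt(124))/2 ≈ 21.5678, 10.4322.
So the eigenvalues of A^T A are ≈ 10.4322, 21.5678, 49 (all ≥ 0, as they must be for A^T A). The largest is λ_max = 49, hence ||A||_2 = sqrt(λ_max) = 7.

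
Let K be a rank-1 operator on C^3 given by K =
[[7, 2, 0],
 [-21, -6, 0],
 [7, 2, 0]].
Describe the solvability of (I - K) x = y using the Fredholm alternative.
(I - K) is singular (det(I - K) = 0, i.e. 1 ∈ sigma(K)). (I - K) x = y is solvable iff y ⊥ ker((I - K)^*) = span{(7, 2, 0)}, i.e. iff 7y_1 + 2y_2 = 0. When solvable, the solutions are x = y + c·(1, -3, 1), c arbitrary (ker(I - K) = span{(1, -3, 1)}, dimension 1).

K has rank 1, so it is an outer product K = u v^T: every row of K is a multiple of one row vector. Reading off the entries, u = (1, -3, 1) and v = (7, 2, 0) (row i of K equals u_i·v^T). A rank-one matrix u v^T satisfies K u = u (v·u) and kills the (2)-dimensional subspace v^⊥, so its characteristic polynomial is lambda^2 (lambda - v·u) with v·u = tr K = 1. Hence the eigenvalues of I - K are 1 (multiplicity 2) and 1 - (1) = 0, so det(I - K) = 0. (Direct check: I - K =
[[-6, -2, 0],
 [21, 7, 0],
 [-7, -2, 1]]
has determinant 0.) So 1 is an eigenvalue of K and (I - K) is not invertible. The finite-dimensional Fredholm alternative says: either (I - K) is invertible, or ker(I - K) ≠ {0} and then range(I - K) = ker((I - K)^*)^⊥, with dim ker(I - K) = dim ker((I - K)^*). We are in the second case, so we need both kernels. Kernel of I - K: (I - K) u = u - u (v·u) = u - u = 0, so ker(I - K) = span{u} = span{(1, -3, 1)} (it is exactly 1-dimensional because rank(I - K) = 2). Kernel of the adjoint: K is real, so (I - K)^* = I - K^T = I - v u^T, and (I - v u^T) v = v - v (u·v) = 0; hence ker((I - K)^*) = span{v} = span{(7, 2, 0)}. Therefore (I - K) x = y is solvable iff <y, v> = 0, i.e. iff 7y_1 + 2y_2 = 0. When this holds, K y = u (v·y) = 0, so (I - K) y = y and x = y is a particular solution; the full solution set is the line x = y + c·u = y + c·(1, -3, 1), c ∈ C.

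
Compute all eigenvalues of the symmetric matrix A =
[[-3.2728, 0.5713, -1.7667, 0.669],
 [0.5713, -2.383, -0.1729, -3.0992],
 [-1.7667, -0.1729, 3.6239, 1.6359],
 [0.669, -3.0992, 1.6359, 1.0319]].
sigma(A) ≈ {-5, -3, 2, 5}

A is real symmetric, so its spectrum consists of real eigenvalues. Expanding the characteristic polynomial of the displayed matrix gives
  det(λ I - A) = p(λ) = λ^4 + (1)λ^3 + (-31)λ^2 + (-25)λ + (150).
Solving p(λ) = 0 yields eigenvalues ≈ -5, -3, 2, 5. (A is shown rounded to 4 decimals, so these recover the underlying integer eigenvalues to within that precision.)
Verification: the trace of A = -1 equals the sum of eigenvalues -1, and det(A) ≈ 149.9994 matches the eigenvalue product 150.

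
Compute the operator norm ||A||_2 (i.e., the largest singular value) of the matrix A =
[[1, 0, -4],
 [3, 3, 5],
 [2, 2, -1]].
||A||_2 ≈ 7.1916 (= sqrt(largest eigenvalue of A^T A))

||A||_2 = sigma_max(A) = sqrt(lambda_max(A^T A)). Form the symmetric matrix M = A^T A =
[[14, 13, 9],
 [13, 13, 13],
 [9, 13, 42]].
Its characteristic polynomial (trace, sum of principal 2x2 minors, determinant of M give the coefficients) is
  p(λ) = det(λ I - M) = λ^3 - 69λ^2 + 897λ - 169.
No integer candidate from the rational root theorem (±divisors of 169) is a root, so the roots are irrational. The cubic discriminant is Δ = 909241632 > 0, so there are three distinct real roots. p(0) = -169 and p(1) = 660 have opposite signs, so a root lies in (0, 1); Newton's method refines it to λ ≈ 0.1912. p(17) = 52 and p(18) = -547 have opposite signs, so a root lies in (17, 18); Newton's method refines it to λ ≈ 17.0891. p(51) = -1240 and p(52) = 507 have opposite signs, so a root lies in (51, 52); Newton's method refines it to λ ≈ 51.7197. Check (Vieta): the three roots sum to 69, matching tr M = 69.
So the eigenvalues of A^T A are ≈ 0.1912, 17.0891, 51.7197 (all ≥ 0, as they must be for A^T A). The largest is λ_max ≈ 51.7197, hence ||A||_2 = sqrt(λ_max) ≈ 7.1916.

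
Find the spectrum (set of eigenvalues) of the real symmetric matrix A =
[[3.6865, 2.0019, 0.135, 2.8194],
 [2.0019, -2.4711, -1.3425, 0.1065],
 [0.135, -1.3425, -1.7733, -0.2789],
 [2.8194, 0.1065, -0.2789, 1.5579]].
sigma(A) ≈ {-4, -1, 0, 6}

A is real symmetric, so its spectrum consists of real eigenvalues. Expanding the characteristic polynomial of the displayed matrix gives
  det(λ I - A) = p(λ) = λ^4 + (-1)λ^3 + (-26)λ^2 + (-23.999)λ + (0).
Solving p(λ) = 0 yields eigenvalues ≈ -4, -1, 0, 6. (A is shown rounded to 4 decimals, so these recover the underlying integer eigenvalues to within that precision.)
Verification: the trace of A = 1 equals the sum of eigenvalues 1, and det(A) ≈ 0.0006 matches the eigenvalue product 0.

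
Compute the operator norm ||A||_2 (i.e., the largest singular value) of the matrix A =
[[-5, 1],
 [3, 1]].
||A||_2 = sqrt((36 + sqrt(1040))/2) ≈ 5.8416 (= sqrt(largest eigenvalue of A^T A))

||A||_2 = sigma_max(A) = sqrt(lambda_max(A^T A)). Form the symmetric matrix M = A^T A =
[[34, -2],
 [-2, 2]].
Its characteristic polynomial (trace, determinant of M give the coefficients) is
  p(λ) = det(λ I - M) = λ^2 - 36λ + 64.
For λ^2 - 36λ + 64 the discriminant is 1040. It is nonnegative but not a perfect square, so the roots are real and irrational: λ = (36 ± sqrt(1040))/2 ≈ 34.1245, 1.8755.
So the eigenvalues of A^T A are ≈ 1.8755, 34.1245 (all ≥ 0, as they must be for A^T A). The largest is λ_max = (36 + sqrt(1040))/2 ≈ 34.1245, hence ||A||_2 = sqrt(λ_max) = sqrt((36 + sqrt(1040))/2) ≈ 5.8416.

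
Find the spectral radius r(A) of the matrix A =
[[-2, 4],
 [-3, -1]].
r(A) = sqrt(14) ≈ 3.7417

The eigenvalues of A are the roots of its characteristic polynomial. With M = A (coefficients from the trace and determinant):
  p(λ) = det(λ I - M) = λ^2 + 3λ + 14.
For λ^2 + 3λ + 14 the discriminant is -47. It is negative, so the roots are the complex-conjugate pair λ = -3/2 ± (sqrt(47)/2) i ≈ -1.5 ± 3.4278i. For a conjugate pair the product of the roots equals the constant term, so |λ|^2 = 14 and |λ| = sqrt(14) ≈ 3.7417.
Thus the eigenvalues (to 4 decimals) are -1.5 ± 3.4278i (modulus 3.7417). The spectral radius is the largest modulus: r(A) = sqrt(14) ≈ 3.7417. (Cross-check: r(A) ≤ ||A||_2 ≈ 4.515; equality holds whenever A is normal, though it can also hold for some non-normal A.)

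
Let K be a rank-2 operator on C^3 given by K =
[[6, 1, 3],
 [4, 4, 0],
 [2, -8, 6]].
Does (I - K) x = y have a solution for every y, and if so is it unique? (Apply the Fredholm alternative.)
(I - K) is invertible (det(I - K) = 59 ≠ 0), so for every y in C^3 the equation (I - K) x = y has a unique solution.

K has rank 2 and factors as K = U V^T = u1 v1^T + u2 v2^T with u1 = (2, 2, -1), v1 = (2, 2, 0), u2 = (-1, 0, -2), v2 = (-2, 3, -3) (multiplying out reproduces the displayed K). The nonzero eigenvalues of U V^T coincide with those of the 2 x 2 matrix G = V^T U = [[v1·u1, v1·u2], [v2·u1, v2·u2]] = [[8, -2], [5, 8]], and by the Sylvester determinant identity det(I_3 - U V^T) = det(I_2 - V^T U) = det([[-7, 2], [-5, -7]]) = (-7)(-7) - (2)(-5) = 59. (Direct check: I - K =
[[-5, -1, -3],
 [-4, -3, 0],
 [-2, 8, -5]]
has determinant 59.) The finite-dimensional Fredholm alternative says: either (I - K) is invertible, or ker(I - K) ≠ {0} and then range(I - K) = ker((I - K)^*)^⊥, with dim ker(I - K) = dim ker((I - K)^*). Since det(I - K) ≠ 0, 1 is not an eigenvalue of K and ker(I - K) = {0}, so we are in the first case: for every y there is a unique x = (I - K)^(-1) y. (Explicitly, by the Woodbury identity, (I - U V^T)^(-1) = I + U (I_2 - G)^(-1) V^T.)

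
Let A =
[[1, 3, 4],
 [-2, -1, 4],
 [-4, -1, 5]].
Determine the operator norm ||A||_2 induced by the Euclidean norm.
||A||_2 ≈ 8.3085 (= sqrt(largest eigenvalue of A^T A))

||A||_2 = sigma_max(A) = sqrt(lambda_max(A^T A)). Form the symmetric matrix M = A^T A =
[[21, 9, -24],
 [9, 11, 3],
 [-24, 3, 57]].
Its characteristic polynomial (trace, sum of principal 2x2 minors, determinant of M give the coefficients) is
  p(λ) = det(λ I - M) = λ^3 - 89λ^2 + 1389λ - 729.
No integer candidate from the rational root theorem (±divisors of 729) is a root, so the roots are irrational. The cubic discriminant is Δ = 4114960416 > 0, so there are three distinct real roots. p(0) = -729 and p(1) = 572 have opposite signs, so a root lies in (0, 1); Newton's method refines it to λ ≈ 0.5437. p(19) = 392 and p(20) = -549 have opposite signs, so a root lies in (19, 20); Newton's method refines it to λ ≈ 19.4245. p(69) = -108 and p(70) = 3401 have opposite signs, so a root lies in (69, 70); Newton's method refines it to λ ≈ 69.0318. Check (Vieta): the three roots sum to 89, matching tr M = 89.
So the eigenvalues of A^T A are ≈ 0.5437, 19.4245, 69.0318 (all ≥ 0, as they must be for A^T A). The largest is λ_max ≈ 69.0318, hence ||A||_2 = sqrt(λ_max) ≈ 8.3085.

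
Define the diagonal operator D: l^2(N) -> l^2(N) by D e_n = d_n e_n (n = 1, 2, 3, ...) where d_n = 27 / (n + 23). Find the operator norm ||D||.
||D|| = 9/8 (attained at n = 1)

For D diagonal, ||D|| = sup_n |d_n| = sup_n 27/(n + 23). This is positive and strictly decreasing in n, so the supremum is attained at n = 1: d_1 = 27/(1 + 23) = 9/8. Hence ||D|| = 9/8.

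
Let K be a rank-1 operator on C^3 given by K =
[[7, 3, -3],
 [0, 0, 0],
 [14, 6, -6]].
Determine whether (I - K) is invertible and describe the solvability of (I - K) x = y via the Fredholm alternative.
(I - K) is singular (det(I - K) = 0, i.e. 1 ∈ sigma(K)). (I - K) x = y is solvable iff y ⊥ ker((I - K)^*) = span{(7, 3, -3)}, i.e. iff 7y_1 + 3y_2 - 3y_3 = 0. When solvable, the solutions are x = y + c·(1, 0, 2), c arbitrary (ker(I - K) = span{(1, 0, 2)}, dimension 1).

K has rank 1, so it is an outer product K = u v^T: every row of K is a multiple of one row vector. Reading off the entries, u = (1, 0, 2) and v = (7, 3, -3) (row i of K equals u_i·v^T). A rank-one matrix u v^T satisfies K u = u (v·u) and kills the (2)-dimensional subspace v^⊥, so its characteristic polynomial is lambda^2 (lambda - v·u) with v·u = tr K = 1. Hence the eigenvalues of I - K are 1 (multiplicity 2) and 1 - (1) = 0, so det(I - K) = 0. (Direct check: I - K =
[[-6, -3, 3],
 [0, 1, 0],
 [-14, -6, 7]]
has determinant 0.) So 1 is an eigenvalue of K and (I - K) is not invertible. The finite-dimensional Fredholm alternative says: either (I - K) is invertible, or ker(I - K) ≠ {0} and then range(I - K) = ker((I - K)^*)^⊥, with dim ker(I - K) = dim ker((I - K)^*). We are in the second case, so we need both kernels. Kernel of I - K: (I - K) u = u - u (v·u) = u - u = 0, so ker(I - K) = span{u} = span{(1, 0, 2)} (it is exactly 1-dimensional because rank(I - K) = 2). Kernel of the adjoint: K is real, so (I - K)^* = I - K^T = I - v u^T, and (I - v u^T) v = v - v (u·v) = 0; hence ker((I - K)^*) = span{v} = span{(7, 3, -3)}. Therefore (I - K) x = y is solvable iff <y, v> = 0, i.e. iff 7y_1 + 3y_2 - 3y_3 = 0. When this holds, K y = u (v·y) = 0, so (I - K) y = y and x = y is a particular solution; the full solution set is the line x = y + c·u = y + c·(1, 0, 2), c ∈ C.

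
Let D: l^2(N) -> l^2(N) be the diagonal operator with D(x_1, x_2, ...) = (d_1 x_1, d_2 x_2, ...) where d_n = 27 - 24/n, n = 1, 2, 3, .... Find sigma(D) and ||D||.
sigma(D) = {27 - 24/n : n ≥ 1} ∪ {27}; ||D|| = 27

A bounded diagonal operator on l^2 with diagonal entries d_n has spectrum equal to the closure of {d_n : n ≥ 1}: every d_n is an eigenvalue (with eigenvector e_n), so {d_n} ⊂ sigma(D); the spectrum is closed, so its closure is too; and for lambda not in the closure, (D - lambda I) has bounded inverse (the diagonal entries 1/(d_n - lambda) are bounded). For our sequence d_n = 27 - 24/n, n = 1, 2, 3, ...:
  - {d_n} = {27 - 24/n : n ≥ 1}; the only limit point is 27
  - closure = {27 - 24/n : n ≥ 1} ∪ {27}
For the norm: a diagonal operator has ||D|| = sup_n |d_n|. Here d_n = 27 - 24/n increases monotonically from d_1 = 3 toward 27, with all terms in [3, 27); so sup_n |d_n| = 27 (the supremum is the limit, not attained). So ||D|| = 27.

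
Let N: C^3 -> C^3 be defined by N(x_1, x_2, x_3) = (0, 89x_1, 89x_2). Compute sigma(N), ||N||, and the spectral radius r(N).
sigma(N) = {0}; ||N|| = 89; r(N) = 0. (N is nilpotent with N^3 = 0.)

On C^3, N is a strictly lower-triangular matrix with 89 on the subdiagonal and zeros elsewhere, so its characteristic polynomial is lambda^3 and every eigenvalue is 0: sigma(N) = {0}. For the operator norm, N e_i = 89e_{i+1} for i = 1, ..., 2 and N e_3 = 0, so the singular values of N are 89 (with multiplicity 2) and 0; hence ||N|| = 89. The spectral radius r(N) = max|lambda| = 0. Note ||N|| > r(N) — characteristic of non-normal nilpotent operators. Indeed N^3 = 0.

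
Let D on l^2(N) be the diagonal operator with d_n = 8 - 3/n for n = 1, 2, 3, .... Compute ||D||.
||D|| = 8

For a diagonal operator on l^2 with entries d_n, ||D|| = sup_n |d_n|. Here d_1 = 5, d_2 = 13/2, ..., and d_n = 8 - 3/n increases monotonically toward 8. All terms lie in [5, 8), so |d_n| = d_n and the supremum is the limit 8, which is not attained by any individual d_n. Hence ||D|| = 8.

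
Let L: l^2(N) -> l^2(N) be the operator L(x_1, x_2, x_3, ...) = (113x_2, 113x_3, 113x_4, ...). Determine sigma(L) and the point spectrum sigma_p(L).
sigma(L) = closed disk {z in C : |z| ≤ 113}; sigma_p(L) = open disk {z in C : |z| < 113}

Note L = 113·V where V is the unit left shift (V x)_k = x_{k+1}; so sigma(L) = 113·sigma(V) and ||L|| = 113||V||. ||L x||^2 = 12769sum_{k≥2} |x_k|^2 ≤ 12769||x||^2, with equality on {x : x_1 = 0}, so ||L|| = 113. For any lambda with |lambda| < 113, set r = lambda/113 (|r| < 1); the vector x = (1, r, r^2, ...) is in l^2 and satisfies L x = 113(r, r^2, ...) = lambda x, so lambda is an eigenvalue. On the boundary |lambda| = 113 the geometric series diverges, so no l^2 eigenvector exists, but these lambda lie in the approximate point spectrum. Hence sigma(L) is the closed disk of radius 113 and sigma_p(L) is the open disk.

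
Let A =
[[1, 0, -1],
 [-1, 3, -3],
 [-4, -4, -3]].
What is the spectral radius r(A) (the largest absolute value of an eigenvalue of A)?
r(A) ≈ 5.1902

The eigenvalues of A are the roots of its characteristic polynomial. With M = A (coefficients from the trace, the sum of principal 2x2 minors, and det A):
  p(λ) = det(λ I - M) = λ^3 - λ^2 - 25λ + 37.
No integer candidate from the rational root theorem (±divisors of 37) is a root, so the roots are irrational. The cubic discriminant is Δ = 42960 > 0, so there are three distinct real roots. p(-6) = -65 and p(-5) = 12 have opposite signs, so a root lies in (-6, -5); Newton's method refines it to λ ≈ -5.1902. p(1) = 12 and p(2) = -9 have opposite signs, so a root lies in (1, 2); Newton's method refines it to λ ≈ 1.5296. p(4) = -15 and p(5) = 12 have opposite signs, so a root lies in (4, 5); Newton's method refines it to λ ≈ 4.6607. Check (Vieta): the three roots sum to 1, matching tr M = 1.
Thus the eigenvalues (to 4 decimals) are -5.1902 (modulus 5.1902); 1.5296 (modulus 1.5296); 4.6607 (modulus 4.6607). The spectral radius is the largest modulus: r(A) ≈ 5.1902. (Cross-check: r(A) ≤ ||A||_2 ≈ 6.4083; equality holds whenever A is normal, though it can also hold for some non-normal A.)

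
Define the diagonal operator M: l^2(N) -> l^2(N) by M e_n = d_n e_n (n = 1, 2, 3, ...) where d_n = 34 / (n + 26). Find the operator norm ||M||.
||M|| = 34/27 (attained at n = 1)

For M diagonal, ||M|| = sup_n |d_n| = sup_n 34/(n + 26). This is positive and strictly decreasing in n, so the supremum is attained at n = 1: d_1 = 34/(1 + 26) = 34/27. Hence ||M|| = 34/27.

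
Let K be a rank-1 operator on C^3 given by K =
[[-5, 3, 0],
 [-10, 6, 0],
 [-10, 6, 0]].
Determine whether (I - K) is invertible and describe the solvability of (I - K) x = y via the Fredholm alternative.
(I - K) is singular (det(I - K) = 0, i.e. 1 ∈ sigma(K)). (I - K) x = y is solvable iff y ⊥ ker((I - K)^*) = span{(-5, 3, 0)}, i.e. iff -5y_1 + 3y_2 = 0. When solvable, the solutions are x = y + c·(1, 2, 2), c arbitrary (ker(I - K) = span{(1, 2, 2)}, dimension 1).

K has rank 1, so it is an outer product K = u v^T: every row of K is a multiple of one row vector. Reading off the entries, u = (1, 2, 2) and v = (-5, 3, 0) (row i of K equals u_i·v^T). A rank-one matrix u v^T satisfies K u = u (v·u) and kills the (2)-dimensional subspace v^⊥, so its characteristic polynomial is lambda^2 (lambda - v·u) with v·u = tr K = 1. Hence the eigenvalues of I - K are 1 (multiplicity 2) and 1 - (1) = 0, so det(I - K) = 0. (Direct check: I - K =
[[6, -3, 0],
 [10, -5, 0],
 [10, -6, 1]]
has determinant 0.) So 1 is an eigenvalue of K and (I - K) is not invertible. The finite-dimensional Fredholm alternative says: either (I - K) is invertible, or ker(I - K) ≠ {0} and then range(I - K) = ker((I - K)^*)^⊥, with dim ker(I - K) = dim ker((I - K)^*). We are in the second case, so we need both kernels. Kernel of I - K: (I - K) u = u - u (v·u) = u - u = 0, so ker(I - K) = span{u} = span{(1, 2, 2)} (it is exactly 1-dimensional because rank(I - K) = 2). Kernel of the adjoint: K is real, so (I - K)^* = I - K^T = I - v u^T, and (I - v u^T) v = v - v (u·v) = 0; hence ker((I - K)^*) = span{v} = span{(-5, 3, 0)}. Therefore (I - K) x = y is solvable iff <y, v> = 0, i.e. iff -5y_1 + 3y_2 = 0. When this holds, K y = u (v·y) = 0, so (I - K) y = y and x = y is a particular solution; the full solution set is the line x = y + c·u = y + c·(1, 2, 2), c ∈ C.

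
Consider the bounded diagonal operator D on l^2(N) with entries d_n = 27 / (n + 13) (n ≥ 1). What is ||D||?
||D|| = 27/14 (attained at n = 1)

For D diagonal, ||D|| = sup_n |d_n| = sup_n 27/(n + 13). This is positive and strictly decreasing in n, so the supremum is attained at n = 1: d_1 = 27/(1 + 13) = 27/14. Hence ||D|| = 27/14.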